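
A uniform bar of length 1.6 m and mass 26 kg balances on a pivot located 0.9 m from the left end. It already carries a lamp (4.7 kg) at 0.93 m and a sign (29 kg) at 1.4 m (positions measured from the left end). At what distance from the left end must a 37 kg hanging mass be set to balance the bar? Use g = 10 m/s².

x ≈ 0.575 m from the left end

About the pivot (at 0.9 m from the left end):
Beam weight: 26 × 10 = 260 N down at 0.8 m → arm 0.1 m, τ = 260 × 0.1 = 26 N·m counterclockwise.
Lamp: 4.7 × 10 = 47 N down at 0.93 m → arm 0.03 m, τ = 47 × 0.03 = 1.41 N·m clockwise.
Sign: 29 × 10 = 290 N down at 1.4 m → arm 0.5 m, τ = 290 × 0.5 = 145 N·m clockwise.
Net moment of existing loads = 120.4 N·m clockwise.
The hanging mass weighs 37 × 10 = 370 N and must supply an equal counterclockwise moment, so its lever arm about the pivot is 120.4 / 370 = 0.325 m.
That puts it at 0.9 − 0.325 = 0.575 m from the left end.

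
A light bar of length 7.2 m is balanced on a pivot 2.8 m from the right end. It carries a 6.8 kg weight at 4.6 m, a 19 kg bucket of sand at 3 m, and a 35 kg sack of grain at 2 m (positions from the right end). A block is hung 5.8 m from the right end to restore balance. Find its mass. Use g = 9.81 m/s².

m ≈ 3.99 kg

Take moments about the pivot (at 2.8 m from the right end).
Weight: 6.8 × 9.81 = 66.71 N down at 4.6 m → arm 1.8 m, τ = 66.71 × 1.8 = 120.1 N·m counterclockwise.
Bucket of sand: 19 × 9.81 = 186.4 N down at 3 m → arm 0.2 m, τ = 186.4 × 0.2 = 37.28 N·m counterclockwise.
Sack of grain: 35 × 9.81 = 343.4 N down at 2 m → arm 0.8 m, τ = 343.4 × 0.8 = 274.7 N·m clockwise.
Net moment of known loads = 117.3 N·m clockwise.
An unknown mass m at 5.8 m has arm 3 m; its moment is m·g·3 counterclockwise.
Στ = 0 ⇒ m × 9.81 × 3 = 117.3 ⇒ m = 117.3 / (9.81 × 3) = 3.99 kg.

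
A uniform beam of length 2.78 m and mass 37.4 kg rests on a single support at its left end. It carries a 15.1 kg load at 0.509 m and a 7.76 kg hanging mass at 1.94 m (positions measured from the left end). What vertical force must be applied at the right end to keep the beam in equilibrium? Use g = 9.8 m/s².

F ≈ 263 N

Taking torques about the left end:
Beam weight: 37.4 × 9.8 = 366.5 N down at 1.39 m → arm 1.39 m, τ = 366.5 × 1.39 = 509.4 N·m clockwise.
Load: 15.1 × 9.8 = 148 N down at 0.509 m → arm 0.509 m, τ = 148 × 0.509 = 75.33 N·m clockwise.
Hanging mass: 7.76 × 9.8 = 76.05 N down at 1.94 m → arm 1.94 m, τ = 76.05 × 1.94 = 147.5 N·m clockwise.
Net moment of the loads = 732.2 N·m clockwise.
The upward force F acts at the right end, arm 2.78 m, giving F × 2.78 counterclockwise.
Στ = 0 ⇒ F × 2.78 = 732.2 ⇒ F = 732.2 / 2.78 = 263 N.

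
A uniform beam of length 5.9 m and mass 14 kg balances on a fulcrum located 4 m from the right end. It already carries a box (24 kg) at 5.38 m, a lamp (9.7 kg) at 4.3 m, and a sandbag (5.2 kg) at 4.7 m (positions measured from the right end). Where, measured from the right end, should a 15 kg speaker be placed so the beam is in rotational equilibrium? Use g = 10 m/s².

About the fulcrum (at 4 m from the right end):
Beam weight: 14 × 10 = 140 N down at 2.95 m → arm 1.05 m, τ = 140 × 1.05 = 147 N·m clockwise.
Box: 24 × 10 = 240 N down at 5.38 m → arm 1.38 m, τ = 240 × 1.38 = 331.2 N·m counterclockwise.
Lamp: 9.7 × 10 = 97 N down at 4.3 m → arm 0.3 m, τ = 97 × 0.3 = 29.1 N·m counterclockwise.
Sandbag: 5.2 × 10 = 52 N down at 4.7 m → arm 0.7 m, τ = 52 × 0.7 = 36.4 N·m counterclockwise.
Net moment of existing loads = 249.7 N·m counterclockwise.
The speaker weighs 15 × 10 = 150 N and must supply an equal clockwise moment, so its lever arm about the fulcrum is 249.7 / 150 = 1.66 m.
That puts it at 4 − 1.66 = 2.34 m from the right end.

x ≈ 2.34 m from the right end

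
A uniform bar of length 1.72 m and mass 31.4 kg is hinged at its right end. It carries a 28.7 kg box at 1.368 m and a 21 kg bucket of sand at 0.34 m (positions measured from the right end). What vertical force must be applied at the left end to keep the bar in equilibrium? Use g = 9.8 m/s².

F ≈ 418 N

Choose the right end as the axis so the unknown pivot reaction has zero arm there.
Beam weight: 31.4 × 9.8 = 307.7 N down at 0.86 m → arm 0.86 m, τ = 307.7 × 0.86 = 264.6 N·m counterclockwise.
Box: 28.7 × 9.8 = 281.3 N down at 1.368 m → arm 1.368 m, τ = 281.3 × 1.368 = 384.8 N·m counterclockwise.
Bucket of sand: 21 × 9.8 = 205.8 N down at 0.34 m → arm 0.34 m, τ = 205.8 × 0.34 = 69.97 N·m counterclockwise.
Net moment of the loads = 719.4 N·m counterclockwise.
The upward force F acts at the left end, arm 1.72 m, giving F × 1.72 clockwise.
Balancing moments: F × 1.72 = 719.4, giving F = 719.4 / 1.72 = 418 N.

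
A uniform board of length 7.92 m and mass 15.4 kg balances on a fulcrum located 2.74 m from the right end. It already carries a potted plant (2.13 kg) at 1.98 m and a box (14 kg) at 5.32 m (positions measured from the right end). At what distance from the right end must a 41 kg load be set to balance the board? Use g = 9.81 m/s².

x ≈ 1.44 m from the right end

About the fulcrum (at 2.74 m from the right end):
Beam weight: 15.4 × 9.81 = 151.1 N down at 3.96 m → arm 1.22 m, τ = 151.1 × 1.22 = 184.3 N·m counterclockwise.
Potted plant: 2.13 × 9.81 = 20.9 N down at 1.98 m → arm 0.76 m, τ = 20.9 × 0.76 = 15.88 N·m clockwise.
Box: 14 × 9.81 = 137.3 N down at 5.32 m → arm 2.58 m, τ = 137.3 × 2.58 = 354.2 N·m counterclockwise.
Net moment of existing loads = 522.6 N·m counterclockwise.
The load weighs 41 × 9.81 = 402.2 N and must supply an equal clockwise moment, so its lever arm about the fulcrum is 522.6 / 402.2 = 1.3 m.
That puts it at 2.74 − 1.3 = 1.44 m from the right end.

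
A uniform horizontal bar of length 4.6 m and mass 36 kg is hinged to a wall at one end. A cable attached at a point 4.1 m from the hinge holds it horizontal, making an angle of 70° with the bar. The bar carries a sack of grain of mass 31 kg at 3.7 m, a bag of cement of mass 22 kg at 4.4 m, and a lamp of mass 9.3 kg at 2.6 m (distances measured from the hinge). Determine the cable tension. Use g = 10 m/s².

T ≈ 827 N

About the hinge:
Beam weight: 36 × 10 = 360 N down at 2.3 m → arm 2.3 m, τ = 360 × 2.3 = 828 N·m clockwise.
Sack of grain: 31 × 10 = 310 N down at 3.7 m → arm 3.7 m, τ = 310 × 3.7 = 1147 N·m clockwise.
Bag of cement: 22 × 10 = 220 N down at 4.4 m → arm 4.4 m, τ = 220 × 4.4 = 968 N·m clockwise.
Lamp: 9.3 × 10 = 93 N down at 2.6 m → arm 2.6 m, τ = 93 × 2.6 = 241.8 N·m clockwise.
Total clockwise load moment = 3185 N·m.
The cable tension T acts at 4.1 m; only its component perpendicular to the bar, T sinθ, produces torque. sin 70° = 0.9397.
For rotational equilibrium, T × 4.1 × 0.9397 = 3185, so T = 3185 / 3.853 = 827 N.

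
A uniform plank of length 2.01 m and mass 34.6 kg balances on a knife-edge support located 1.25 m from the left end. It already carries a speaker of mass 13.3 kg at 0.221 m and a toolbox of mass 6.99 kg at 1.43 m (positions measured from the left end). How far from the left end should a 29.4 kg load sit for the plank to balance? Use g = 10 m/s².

x ≈ 1.96 m from the left end

Choose the knife-edge support (at 1.25 m from the left end) as the axis so the support reaction has zero arm there.
Beam weight: 34.6 × 10 = 346 N down at 1.005 m → arm 0.245 m, τ = 346 × 0.245 = 84.77 N·m counterclockwise.
Speaker: 13.3 × 10 = 133 N down at 0.221 m → arm 1.029 m, τ = 133 × 1.029 = 136.9 N·m counterclockwise.
Toolbox: 6.99 × 10 = 69.9 N down at 1.43 m → arm 0.18 m, τ = 69.9 × 0.18 = 12.58 N·m clockwise.
Net moment of existing loads = 209.1 N·m counterclockwise.
The load weighs 29.4 × 10 = 294 N and must supply an equal clockwise moment, so its lever arm about the knife-edge support is 209.1 / 294 = 0.711 m.
That puts it at 1.25 + 0.711 = 1.96 m from the left end.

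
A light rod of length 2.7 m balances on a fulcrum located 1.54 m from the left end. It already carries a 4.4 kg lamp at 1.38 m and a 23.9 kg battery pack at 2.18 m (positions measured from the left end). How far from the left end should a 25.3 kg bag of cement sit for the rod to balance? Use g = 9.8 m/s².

About the fulcrum (at 1.54 m from the left end):
Lamp: 4.4 × 9.8 = 43.12 N down at 1.38 m → arm 0.16 m, τ = 43.12 × 0.16 = 6.899 N·m counterclockwise.
Battery pack: 23.9 × 9.8 = 234.2 N down at 2.18 m → arm 0.64 m, τ = 234.2 × 0.64 = 149.9 N·m clockwise.
Net moment of existing loads = 143 N·m clockwise.
The bag of cement weighs 25.3 × 9.8 = 247.9 N and must supply an equal counterclockwise moment, so its lever arm about the fulcrum is 143 / 247.9 = 0.577 m.
That puts it at 1.54 − 0.577 = 0.963 m from the left end.

x ≈ 0.963 m from the left end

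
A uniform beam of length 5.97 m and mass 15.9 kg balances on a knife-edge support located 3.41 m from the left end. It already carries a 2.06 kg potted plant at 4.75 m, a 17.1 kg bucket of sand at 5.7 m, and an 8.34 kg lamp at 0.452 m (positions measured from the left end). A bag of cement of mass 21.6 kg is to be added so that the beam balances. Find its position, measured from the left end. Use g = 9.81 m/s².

About the knife-edge support (at 3.41 m from the left end):
Beam weight: 15.9 × 9.81 = 156 N down at 2.985 m → arm 0.425 m, τ = 156 × 0.425 = 66.3 N·m counterclockwise.
Potted plant: 2.06 × 9.81 = 20.21 N down at 4.75 m → arm 1.34 m, τ = 20.21 × 1.34 = 27.08 N·m clockwise.
Bucket of sand: 17.1 × 9.81 = 167.8 N down at 5.7 m → arm 2.29 m, τ = 167.8 × 2.29 = 384.3 N·m clockwise.
Lamp: 8.34 × 9.81 = 81.82 N down at 0.452 m → arm 2.958 m, τ = 81.82 × 2.958 = 242 N·m counterclockwise.
Net moment of existing loads = 103.1 N·m clockwise.
The bag of cement weighs 21.6 × 9.81 = 211.9 N and must supply an equal counterclockwise moment, so its lever arm about the knife-edge support is 103.1 / 211.9 = 0.487 m.
That puts it at 3.41 − 0.487 = 2.92 m from the left end.

x ≈ 2.92 m from the left end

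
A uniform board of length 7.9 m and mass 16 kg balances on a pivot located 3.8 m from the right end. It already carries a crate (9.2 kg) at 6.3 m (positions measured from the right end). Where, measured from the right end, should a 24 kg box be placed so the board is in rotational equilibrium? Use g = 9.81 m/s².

Taking torques about the pivot (at 3.8 m from the right end):
Beam weight: 16 × 9.81 = 157 N down at 3.95 m → arm 0.15 m, τ = 157 × 0.15 = 23.55 N·m counterclockwise.
Crate: 9.2 × 9.81 = 90.25 N down at 6.3 m → arm 2.5 m, τ = 90.25 × 2.5 = 225.6 N·m counterclockwise.
Net moment of existing loads = 249.2 N·m counterclockwise.
The box weighs 24 × 9.81 = 235.4 N and must supply an equal clockwise moment, so its lever arm about the pivot is 249.2 / 235.4 = 1.06 m.
That puts it at 3.8 − 1.06 = 2.74 m from the right end.

x ≈ 2.74 m from the right end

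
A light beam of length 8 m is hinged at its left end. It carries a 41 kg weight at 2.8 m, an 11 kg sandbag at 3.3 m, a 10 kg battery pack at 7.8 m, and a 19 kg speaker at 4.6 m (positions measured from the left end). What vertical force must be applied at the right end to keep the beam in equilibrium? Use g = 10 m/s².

F ≈ 396 N

Take moments about the left end.
Weight: 41 × 10 = 410 N down at 2.8 m → arm 2.8 m, τ = 410 × 2.8 = 1148 N·m clockwise.
Sandbag: 11 × 10 = 110 N down at 3.3 m → arm 3.3 m, τ = 110 × 3.3 = 363 N·m clockwise.
Battery pack: 10 × 10 = 100 N down at 7.8 m → arm 7.8 m, τ = 100 × 7.8 = 780 N·m clockwise.
Speaker: 19 × 10 = 190 N down at 4.6 m → arm 4.6 m, τ = 190 × 4.6 = 874 N·m clockwise.
Net moment of the loads = 3165 N·m clockwise.
The upward force F acts at the right end, arm 8 m, giving F × 8 counterclockwise.
Στ = 0 ⇒ F × 8 = 3165 ⇒ F = 3165 / 8 = 396 N.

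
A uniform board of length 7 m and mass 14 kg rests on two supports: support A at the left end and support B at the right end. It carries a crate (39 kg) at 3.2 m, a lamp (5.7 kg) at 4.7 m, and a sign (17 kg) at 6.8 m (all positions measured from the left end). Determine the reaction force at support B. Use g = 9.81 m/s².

Sum moments about support A (its reaction then has zero moment arm).
Beam weight: 14 × 9.81 = 137.3 N down at 3.5 m → arm 3.5 m, τ = 137.3 × 3.5 = 480.6 N·m clockwise.
Crate: 39 × 9.81 = 382.6 N down at 3.2 m → arm 3.2 m, τ = 382.6 × 3.2 = 1224 N·m clockwise.
Lamp: 5.7 × 9.81 = 55.92 N down at 4.7 m → arm 4.7 m, τ = 55.92 × 4.7 = 262.8 N·m clockwise.
Sign: 17 × 9.81 = 166.8 N down at 6.8 m → arm 6.8 m, τ = 166.8 × 6.8 = 1134 N·m clockwise.
Net load moment about support A = 3101 N·m clockwise.
Reaction R at support B is upward at 7 m, arm 7 m → moment R × 7 counterclockwise.
For rotational equilibrium, R × 7 = 3101, so R = 443 N.

R_B ≈ 443 N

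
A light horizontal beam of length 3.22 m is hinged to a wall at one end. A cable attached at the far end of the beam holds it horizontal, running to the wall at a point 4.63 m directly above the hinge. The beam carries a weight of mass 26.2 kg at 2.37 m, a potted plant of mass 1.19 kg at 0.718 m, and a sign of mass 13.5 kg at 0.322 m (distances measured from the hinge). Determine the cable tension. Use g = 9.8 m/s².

T ≈ 249 N

Choose the hinge as the axis so the unknown hinge reaction has zero arm there.
Weight: 26.2 × 9.8 = 256.8 N down at 2.37 m → arm 2.37 m, τ = 256.8 × 2.37 = 608.6 N·m clockwise.
Potted plant: 1.19 × 9.8 = 11.66 N down at 0.718 m → arm 0.718 m, τ = 11.66 × 0.718 = 8.372 N·m clockwise.
Sign: 13.5 × 9.8 = 132.3 N down at 0.322 m → arm 0.322 m, τ = 132.3 × 0.322 = 42.6 N·m clockwise.
Total clockwise load moment = 659.6 N·m.
The cable tension T acts at 3.22 m; only its component perpendicular to the beam, T sinθ, produces torque. sinθ = h/√(h²+d²) = 4.63/√(4.63²+3.22²) = 0.821.
For rotational equilibrium, T × 3.22 × 0.821 = 659.6, so T = 659.6 / 2.644 = 249 N.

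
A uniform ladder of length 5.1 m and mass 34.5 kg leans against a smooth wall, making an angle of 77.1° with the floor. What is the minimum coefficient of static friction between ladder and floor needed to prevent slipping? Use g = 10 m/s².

μ_min ≈ 0.115

Taking torques about the foot of the ladder:
Ladder weight 34.5×10 = 345 N acts at 2.55 m along the ladder; its horizontal arm is 2.55·cos77.1° = 0.5693 m → τ = 196.4 N·m clockwise.
Wall normal N acts horizontally at the top; its moment arm is the height L sinθ = 5.1·sin77.1° = 4.971 m, counterclockwise.
For rotational equilibrium, N × 4.971 = 196.4, so N = 39.51 N.
ΣFx = 0 ⇒ f = N_wall = 39.51 N. ΣFy = 0 ⇒ N_floor = 345 N.
μ_min = f / N_floor = 39.51 / 345 = 0.115.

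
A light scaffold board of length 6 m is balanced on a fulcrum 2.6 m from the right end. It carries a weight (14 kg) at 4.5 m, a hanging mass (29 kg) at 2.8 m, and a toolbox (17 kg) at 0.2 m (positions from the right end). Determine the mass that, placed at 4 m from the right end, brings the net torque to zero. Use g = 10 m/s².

Sum moments about the fulcrum (at 2.6 m from the right end) (the support reaction has zero arm there).
Weight: 14 × 10 = 140 N down at 4.5 m → arm 1.9 m, τ = 140 × 1.9 = 266 N·m counterclockwise.
Hanging mass: 29 × 10 = 290 N down at 2.8 m → arm 0.2 m, τ = 290 × 0.2 = 58 N·m counterclockwise.
Toolbox: 17 × 10 = 170 N down at 0.2 m → arm 2.4 m, τ = 170 × 2.4 = 408 N·m clockwise.
Net moment of known loads = 84 N·m clockwise.
An unknown mass m at 4 m has arm 1.4 m; its moment is m·g·1.4 counterclockwise.
Setting net torque to zero: m × 10 × 1.4 = 84 → m = 84 / (10 × 1.4) = 6 kg.

m ≈ 6 kg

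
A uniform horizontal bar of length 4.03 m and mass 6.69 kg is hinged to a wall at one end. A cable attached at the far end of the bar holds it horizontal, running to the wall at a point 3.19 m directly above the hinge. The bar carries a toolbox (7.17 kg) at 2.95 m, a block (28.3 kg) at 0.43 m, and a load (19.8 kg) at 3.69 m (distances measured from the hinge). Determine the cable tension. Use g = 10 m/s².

T ≈ 479 N

Sum moments about the hinge (the unknown hinge reaction has zero arm there).
Beam weight: 6.69 × 10 = 66.9 N down at 2.015 m → arm 2.015 m, τ = 66.9 × 2.015 = 134.8 N·m clockwise.
Toolbox: 7.17 × 10 = 71.7 N down at 2.95 m → arm 2.95 m, τ = 71.7 × 2.95 = 211.5 N·m clockwise.
Block: 28.3 × 10 = 283 N down at 0.43 m → arm 0.43 m, τ = 283 × 0.43 = 121.7 N·m clockwise.
Load: 19.8 × 10 = 198 N down at 3.69 m → arm 3.69 m, τ = 198 × 3.69 = 730.6 N·m clockwise.
Total clockwise load moment = 1199 N·m.
The cable tension T acts at 4.03 m; only its component perpendicular to the bar, T sinθ, produces torque. sinθ = h/√(h²+d²) = 3.19/√(3.19²+4.03²) = 0.6207.
Στ = 0 ⇒ T × 4.03 × 0.6207 = 1199 ⇒ T = 1199 / 2.501 = 479 N.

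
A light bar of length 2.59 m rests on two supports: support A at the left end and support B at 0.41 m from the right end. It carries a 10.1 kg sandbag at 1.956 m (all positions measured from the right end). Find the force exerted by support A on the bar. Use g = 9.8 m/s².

Choose support B as the axis so its reaction then has zero moment arm.
Sandbag: 10.1 × 9.8 = 98.98 N down at 1.956 m → arm 1.546 m, τ = 98.98 × 1.546 = 153 N·m counterclockwise.
Net load moment about support B = 153 N·m counterclockwise.
Reaction R at support A is upward at 2.59 m, arm 2.18 m → moment R × 2.18 clockwise.
Στ = 0 ⇒ R × 2.18 = 153 ⇒ R = 70.2 N.

R_A ≈ 70.2 N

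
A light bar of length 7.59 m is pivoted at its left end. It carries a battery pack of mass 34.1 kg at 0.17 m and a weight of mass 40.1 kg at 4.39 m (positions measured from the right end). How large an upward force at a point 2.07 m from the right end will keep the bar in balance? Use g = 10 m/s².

F ≈ 691 N

Take moments about the left end.
Battery pack: 34.1 × 10 = 341 N down at 0.17 m → arm 7.42 m, τ = 341 × 7.42 = 2530 N·m clockwise.
Weight: 40.1 × 10 = 401 N down at 4.39 m → arm 3.2 m, τ = 401 × 3.2 = 1283 N·m clockwise.
Net moment of the loads = 3813 N·m clockwise.
The upward force F acts at a point 2.07 m from the right end, arm 5.52 m, giving F × 5.52 counterclockwise.
Στ = 0 ⇒ F × 5.52 = 3813 ⇒ F = 3813 / 5.52 = 691 N.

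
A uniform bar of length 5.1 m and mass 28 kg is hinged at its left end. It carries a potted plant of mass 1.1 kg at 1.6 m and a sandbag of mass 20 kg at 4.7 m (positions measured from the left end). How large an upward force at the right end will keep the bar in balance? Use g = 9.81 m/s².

F ≈ 322 N

Take moments about the left end.
Beam weight: 28 × 9.81 = 274.7 N down at 2.55 m → arm 2.55 m, τ = 274.7 × 2.55 = 700.5 N·m clockwise.
Potted plant: 1.1 × 9.81 = 10.79 N down at 1.6 m → arm 1.6 m, τ = 10.79 × 1.6 = 17.26 N·m clockwise.
Sandbag: 20 × 9.81 = 196.2 N down at 4.7 m → arm 4.7 m, τ = 196.2 × 4.7 = 922.1 N·m clockwise.
Net moment of the loads = 1640 N·m clockwise.
The upward force F acts at the right end, arm 5.1 m, giving F × 5.1 counterclockwise.
Balancing moments: F × 5.1 = 1640, giving F = 1640 / 5.1 = 322 N.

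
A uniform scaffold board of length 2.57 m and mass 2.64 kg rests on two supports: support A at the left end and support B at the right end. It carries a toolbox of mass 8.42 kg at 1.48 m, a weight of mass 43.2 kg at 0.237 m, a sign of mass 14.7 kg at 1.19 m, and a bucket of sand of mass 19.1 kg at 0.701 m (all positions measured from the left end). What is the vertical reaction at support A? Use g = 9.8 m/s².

About support B:
Beam weight: 2.64 × 9.8 = 25.87 N down at 1.285 m → arm 1.285 m, τ = 25.87 × 1.285 = 33.24 N·m counterclockwise.
Toolbox: 8.42 × 9.8 = 82.52 N down at 1.48 m → arm 1.09 m, τ = 82.52 × 1.09 = 89.95 N·m counterclockwise.
Weight: 43.2 × 9.8 = 423.4 N down at 0.237 m → arm 2.333 m, τ = 423.4 × 2.333 = 987.8 N·m counterclockwise.
Sign: 14.7 × 9.8 = 144.1 N down at 1.19 m → arm 1.38 m, τ = 144.1 × 1.38 = 198.9 N·m counterclockwise.
Bucket of sand: 19.1 × 9.8 = 187.2 N down at 0.701 m → arm 1.869 m, τ = 187.2 × 1.869 = 349.9 N·m counterclockwise.
Net load moment about support B = 1660 N·m counterclockwise.
Reaction R at support A is upward at 0 m, arm 2.57 m → moment R × 2.57 clockwise.
For rotational equilibrium, R × 2.57 = 1660, so R = 646 N.

R_A ≈ 646 N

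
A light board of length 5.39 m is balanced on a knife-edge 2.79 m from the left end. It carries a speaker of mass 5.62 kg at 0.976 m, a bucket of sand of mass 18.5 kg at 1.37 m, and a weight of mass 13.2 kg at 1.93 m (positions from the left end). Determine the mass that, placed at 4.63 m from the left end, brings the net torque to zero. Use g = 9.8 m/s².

m ≈ 26 kg

Take moments about the knife-edge (at 2.79 m from the left end).
Speaker: 5.62 × 9.8 = 55.08 N down at 0.976 m → arm 1.814 m, τ = 55.08 × 1.814 = 99.92 N·m counterclockwise.
Bucket of sand: 18.5 × 9.8 = 181.3 N down at 1.37 m → arm 1.42 m, τ = 181.3 × 1.42 = 257.4 N·m counterclockwise.
Weight: 13.2 × 9.8 = 129.4 N down at 1.93 m → arm 0.86 m, τ = 129.4 × 0.86 = 111.3 N·m counterclockwise.
Net moment of known loads = 468.6 N·m counterclockwise.
An unknown mass m at 4.63 m has arm 1.84 m; its moment is m·g·1.84 clockwise.
Setting net torque to zero: m × 9.8 × 1.84 = 468.6 → m = 468.6 / (9.8 × 1.84) = 26 kg.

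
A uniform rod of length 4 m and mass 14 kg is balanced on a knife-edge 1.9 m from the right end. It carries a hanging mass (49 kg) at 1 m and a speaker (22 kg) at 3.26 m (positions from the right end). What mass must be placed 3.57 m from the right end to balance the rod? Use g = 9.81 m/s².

m ≈ 7.65 kg

Take moments about the knife-edge (at 1.9 m from the right end).
Beam weight: 14 × 9.81 = 137.3 N down at 2 m → arm 0.1 m, τ = 137.3 × 0.1 = 13.73 N·m counterclockwise.
Hanging mass: 49 × 9.81 = 480.7 N down at 1 m → arm 0.9 m, τ = 480.7 × 0.9 = 432.6 N·m clockwise.
Speaker: 22 × 9.81 = 215.8 N down at 3.26 m → arm 1.36 m, τ = 215.8 × 1.36 = 293.5 N·m counterclockwise.
Net moment of known loads = 125.4 N·m clockwise.
An unknown mass m at 3.57 m has arm 1.67 m; its moment is m·g·1.67 counterclockwise.
Balancing moments: m × 9.81 × 1.67 = 125.4, giving m = 125.4 / (9.81 × 1.67) = 7.65 kg.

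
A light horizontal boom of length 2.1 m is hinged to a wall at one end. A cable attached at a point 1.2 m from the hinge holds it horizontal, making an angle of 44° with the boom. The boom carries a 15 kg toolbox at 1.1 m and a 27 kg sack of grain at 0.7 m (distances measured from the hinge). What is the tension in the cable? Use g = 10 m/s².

T ≈ 425 N

Choose the hinge as the axis so the unknown hinge reaction has zero arm there.
Toolbox: 15 × 10 = 150 N down at 1.1 m → arm 1.1 m, τ = 150 × 1.1 = 165 N·m clockwise.
Sack of grain: 27 × 10 = 270 N down at 0.7 m → arm 0.7 m, τ = 270 × 0.7 = 189 N·m clockwise.
Total clockwise load moment = 354 N·m.
The cable tension T acts at 1.2 m; only its component perpendicular to the boom, T sinθ, produces torque. sin 44° = 0.6947.
For rotational equilibrium, T × 1.2 × 0.6947 = 354, so T = 354 / 0.8336 = 425 N.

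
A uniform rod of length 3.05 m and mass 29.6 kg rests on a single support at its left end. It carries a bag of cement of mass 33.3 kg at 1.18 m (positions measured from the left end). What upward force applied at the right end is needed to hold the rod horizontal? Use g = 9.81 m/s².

F ≈ 272 N

Taking torques about the left end:
Beam weight: 29.6 × 9.81 = 290.4 N down at 1.525 m → arm 1.525 m, τ = 290.4 × 1.525 = 442.9 N·m clockwise.
Bag of cement: 33.3 × 9.81 = 326.7 N down at 1.18 m → arm 1.18 m, τ = 326.7 × 1.18 = 385.5 N·m clockwise.
Net moment of the loads = 828.4 N·m clockwise.
The upward force F acts at the right end, arm 3.05 m, giving F × 3.05 counterclockwise.
Στ = 0 ⇒ F × 3.05 = 828.4 ⇒ F = 828.4 / 3.05 = 272 N.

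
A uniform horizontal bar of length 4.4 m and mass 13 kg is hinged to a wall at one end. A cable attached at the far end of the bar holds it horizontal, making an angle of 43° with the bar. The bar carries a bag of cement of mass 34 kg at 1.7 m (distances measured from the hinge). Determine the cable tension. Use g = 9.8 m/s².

Take moments about the hinge.
Beam weight: 13 × 9.8 = 127.4 N down at 2.2 m → arm 2.2 m, τ = 127.4 × 2.2 = 280.3 N·m clockwise.
Bag of cement: 34 × 9.8 = 333.2 N down at 1.7 m → arm 1.7 m, τ = 333.2 × 1.7 = 566.4 N·m clockwise.
Total clockwise load moment = 846.7 N·m.
The cable tension T acts at 4.4 m; only its component perpendicular to the bar, T sinθ, produces torque. sin 43° = 0.682.
For rotational equilibrium, T × 4.4 × 0.682 = 846.7, so T = 846.7 / 3.001 = 282 N.

T ≈ 282 N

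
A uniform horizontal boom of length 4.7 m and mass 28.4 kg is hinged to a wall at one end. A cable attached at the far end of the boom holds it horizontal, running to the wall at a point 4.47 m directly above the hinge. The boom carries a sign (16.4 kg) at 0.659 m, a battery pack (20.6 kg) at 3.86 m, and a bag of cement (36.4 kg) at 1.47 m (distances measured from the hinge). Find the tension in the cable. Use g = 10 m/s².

Sum moments about the hinge (the unknown hinge reaction has zero arm there).
Beam weight: 28.4 × 10 = 284 N down at 2.35 m → arm 2.35 m, τ = 284 × 2.35 = 667.4 N·m clockwise.
Sign: 16.4 × 10 = 164 N down at 0.659 m → arm 0.659 m, τ = 164 × 0.659 = 108.1 N·m clockwise.
Battery pack: 20.6 × 10 = 206 N down at 3.86 m → arm 3.86 m, τ = 206 × 3.86 = 795.2 N·m clockwise.
Bag of cement: 36.4 × 10 = 364 N down at 1.47 m → arm 1.47 m, τ = 364 × 1.47 = 535.1 N·m clockwise.
Total clockwise load moment = 2106 N·m.
The cable tension T acts at 4.7 m; only its component perpendicular to the boom, T sinθ, produces torque. sinθ = h/√(h²+d²) = 4.47/√(4.47²+4.7²) = 0.6892.
Balancing moments: T × 4.7 × 0.6892 = 2106, giving T = 2106 / 3.239 = 650 N.

T ≈ 650 N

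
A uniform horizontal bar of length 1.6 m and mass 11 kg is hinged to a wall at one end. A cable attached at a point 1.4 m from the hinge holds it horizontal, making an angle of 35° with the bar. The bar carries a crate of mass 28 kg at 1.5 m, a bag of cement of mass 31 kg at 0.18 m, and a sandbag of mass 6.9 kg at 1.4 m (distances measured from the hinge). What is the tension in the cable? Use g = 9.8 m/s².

Sum moments about the hinge (the unknown hinge reaction has zero arm there).
Beam weight: 11 × 9.8 = 107.8 N down at 0.8 m → arm 0.8 m, τ = 107.8 × 0.8 = 86.24 N·m clockwise.
Crate: 28 × 9.8 = 274.4 N down at 1.5 m → arm 1.5 m, τ = 274.4 × 1.5 = 411.6 N·m clockwise.
Bag of cement: 31 × 9.8 = 303.8 N down at 0.18 m → arm 0.18 m, τ = 303.8 × 0.18 = 54.68 N·m clockwise.
Sandbag: 6.9 × 9.8 = 67.62 N down at 1.4 m → arm 1.4 m, τ = 67.62 × 1.4 = 94.67 N·m clockwise.
Total clockwise load moment = 647.2 N·m.
The cable tension T acts at 1.4 m; only its component perpendicular to the bar, T sinθ, produces torque. sin 35° = 0.5736.
Στ = 0 ⇒ T × 1.4 × 0.5736 = 647.2 ⇒ T = 647.2 / 0.803 = 806 N.

T ≈ 806 N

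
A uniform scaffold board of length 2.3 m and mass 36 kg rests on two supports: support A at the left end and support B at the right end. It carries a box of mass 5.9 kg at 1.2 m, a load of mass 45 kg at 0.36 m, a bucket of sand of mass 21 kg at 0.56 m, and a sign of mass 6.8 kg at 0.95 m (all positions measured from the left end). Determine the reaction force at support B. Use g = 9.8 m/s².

Sum moments about support A (its reaction then has zero moment arm).
Beam weight: 36 × 9.8 = 352.8 N down at 1.15 m → arm 1.15 m, τ = 352.8 × 1.15 = 405.7 N·m clockwise.
Box: 5.9 × 9.8 = 57.82 N down at 1.2 m → arm 1.2 m, τ = 57.82 × 1.2 = 69.38 N·m clockwise.
Load: 45 × 9.8 = 441 N down at 0.36 m → arm 0.36 m, τ = 441 × 0.36 = 158.8 N·m clockwise.
Bucket of sand: 21 × 9.8 = 205.8 N down at 0.56 m → arm 0.56 m, τ = 205.8 × 0.56 = 115.2 N·m clockwise.
Sign: 6.8 × 9.8 = 66.64 N down at 0.95 m → arm 0.95 m, τ = 66.64 × 0.95 = 63.31 N·m clockwise.
Net load moment about support A = 812.4 N·m clockwise.
Reaction R at support B is upward at 2.3 m, arm 2.3 m → moment R × 2.3 counterclockwise.
Στ = 0 ⇒ R × 2.3 = 812.4 ⇒ R = 353 N.

R_B ≈ 353 N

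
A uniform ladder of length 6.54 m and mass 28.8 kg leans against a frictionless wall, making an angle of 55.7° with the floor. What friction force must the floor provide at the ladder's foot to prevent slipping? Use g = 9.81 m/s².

f ≈ 96.4 N

Sum moments about the foot of the ladder (the floor normal and friction both act there and drop out).
Ladder weight 28.8×9.81 = 282.5 N acts at 3.27 m along the ladder; its horizontal arm is 3.27·cos55.7° = 1.843 m → τ = 520.6 N·m clockwise.
Wall normal N acts horizontally at the top; its moment arm is the height L sinθ = 6.54·sin55.7° = 5.403 m, counterclockwise.
Στ = 0 ⇒ N × 5.403 = 520.6 ⇒ N = 96.4 N.
ΣFx = 0: friction at the foot balances the wall's push, so f = N_wall = 96.4 N.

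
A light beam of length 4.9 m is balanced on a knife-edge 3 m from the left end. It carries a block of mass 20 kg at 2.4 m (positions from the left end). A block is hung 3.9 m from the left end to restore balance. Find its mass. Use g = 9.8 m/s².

Choose the knife-edge (at 3 m from the left end) as the axis so the support reaction has zero arm there.
Block: 20 × 9.8 = 196 N down at 2.4 m → arm 0.6 m, τ = 196 × 0.6 = 117.6 N·m counterclockwise.
Net moment of known loads = 117.6 N·m counterclockwise.
An unknown mass m at 3.9 m has arm 0.9 m; its moment is m·g·0.9 clockwise.
Στ = 0 ⇒ m × 9.8 × 0.9 = 117.6 ⇒ m = 117.6 / (9.8 × 0.9) = 13.3 kg.

m ≈ 13.3 kg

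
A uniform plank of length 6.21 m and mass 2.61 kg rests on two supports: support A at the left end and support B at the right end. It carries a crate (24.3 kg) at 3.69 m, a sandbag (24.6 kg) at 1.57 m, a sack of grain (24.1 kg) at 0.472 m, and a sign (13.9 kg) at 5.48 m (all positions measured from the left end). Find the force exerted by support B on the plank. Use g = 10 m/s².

Take moments about support A.
Beam weight: 2.61 × 10 = 26.1 N down at 3.105 m → arm 3.105 m, τ = 26.1 × 3.105 = 81.04 N·m clockwise.
Crate: 24.3 × 10 = 243 N down at 3.69 m → arm 3.69 m, τ = 243 × 3.69 = 896.7 N·m clockwise.
Sandbag: 24.6 × 10 = 246 N down at 1.57 m → arm 1.57 m, τ = 246 × 1.57 = 386.2 N·m clockwise.
Sack of grain: 24.1 × 10 = 241 N down at 0.472 m → arm 0.472 m, τ = 241 × 0.472 = 113.8 N·m clockwise.
Sign: 13.9 × 10 = 139 N down at 5.48 m → arm 5.48 m, τ = 139 × 5.48 = 761.7 N·m clockwise.
Net load moment about support A = 2239 N·m clockwise.
Reaction R at support B is upward at 6.21 m, arm 6.21 m → moment R × 6.21 counterclockwise.
Στ = 0 ⇒ R × 6.21 = 2239 ⇒ R = 361 N.

R_B ≈ 361 N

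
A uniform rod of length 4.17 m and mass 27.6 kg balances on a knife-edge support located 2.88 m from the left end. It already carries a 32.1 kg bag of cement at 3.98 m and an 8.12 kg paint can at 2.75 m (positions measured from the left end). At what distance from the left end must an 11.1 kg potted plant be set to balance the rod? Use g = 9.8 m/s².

x ≈ 1.77 m from the left end

About the knife-edge support (at 2.88 m from the left end):
Beam weight: 27.6 × 9.8 = 270.5 N down at 2.085 m → arm 0.795 m, τ = 270.5 × 0.795 = 215 N·m counterclockwise.
Bag of cement: 32.1 × 9.8 = 314.6 N down at 3.98 m → arm 1.1 m, τ = 314.6 × 1.1 = 346.1 N·m clockwise.
Paint can: 8.12 × 9.8 = 79.58 N down at 2.75 m → arm 0.13 m, τ = 79.58 × 0.13 = 10.35 N·m counterclockwise.
Net moment of existing loads = 120.8 N·m clockwise.
The potted plant weighs 11.1 × 9.8 = 108.8 N and must supply an equal counterclockwise moment, so its lever arm about the knife-edge support is 120.8 / 108.8 = 1.11 m.
That puts it at 2.88 − 1.11 = 1.77 m from the left end.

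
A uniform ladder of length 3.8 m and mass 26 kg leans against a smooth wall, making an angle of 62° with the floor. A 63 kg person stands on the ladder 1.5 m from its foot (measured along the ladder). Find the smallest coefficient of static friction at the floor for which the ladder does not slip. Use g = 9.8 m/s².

μ_min ≈ 0.226

Sum moments about the foot of the ladder (the floor normal and friction both act there and drop out).
Ladder weight 26×9.8 = 254.8 N acts at 1.9 m along the ladder; its horizontal arm is 1.9·cos62° = 0.892 m → τ = 227.3 N·m clockwise.
Person: 63×9.8 = 617.4 N at 1.5 m → arm 0.7042 m → τ = 434.8 N·m clockwise.
Wall normal N acts horizontally at the top; its moment arm is the height L sinθ = 3.8·sin62° = 3.355 m, counterclockwise.
Στ = 0 ⇒ N × 3.355 = 662.1 ⇒ N = 197.3 N.
ΣFx = 0 ⇒ f = N_wall = 197.3 N. ΣFy = 0 ⇒ N_floor = 872.2 N.
μ_min = f / N_floor = 197.3 / 872.2 = 0.226.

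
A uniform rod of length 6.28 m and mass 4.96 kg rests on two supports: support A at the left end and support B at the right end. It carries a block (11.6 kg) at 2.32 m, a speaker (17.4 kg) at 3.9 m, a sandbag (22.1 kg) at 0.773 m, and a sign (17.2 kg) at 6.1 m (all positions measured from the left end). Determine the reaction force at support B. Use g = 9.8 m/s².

R_B ≈ 363 N

Take moments about support A.
Beam weight: 4.96 × 9.8 = 48.61 N down at 3.14 m → arm 3.14 m, τ = 48.61 × 3.14 = 152.6 N·m clockwise.
Block: 11.6 × 9.8 = 113.7 N down at 2.32 m → arm 2.32 m, τ = 113.7 × 2.32 = 263.8 N·m clockwise.
Speaker: 17.4 × 9.8 = 170.5 N down at 3.9 m → arm 3.9 m, τ = 170.5 × 3.9 = 664.9 N·m clockwise.
Sandbag: 22.1 × 9.8 = 216.6 N down at 0.773 m → arm 0.773 m, τ = 216.6 × 0.773 = 167.4 N·m clockwise.
Sign: 17.2 × 9.8 = 168.6 N down at 6.1 m → arm 6.1 m, τ = 168.6 × 6.1 = 1028 N·m clockwise.
Net load moment about support A = 2277 N·m clockwise.
Reaction R at support B is upward at 6.28 m, arm 6.28 m → moment R × 6.28 counterclockwise.
For rotational equilibrium, R × 6.28 = 2277, so R = 363 N.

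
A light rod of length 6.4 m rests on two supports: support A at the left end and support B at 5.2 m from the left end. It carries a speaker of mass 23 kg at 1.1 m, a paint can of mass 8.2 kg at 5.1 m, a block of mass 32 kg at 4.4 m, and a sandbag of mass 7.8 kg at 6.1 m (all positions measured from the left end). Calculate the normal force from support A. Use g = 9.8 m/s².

R_A ≈ 214 N

Taking torques about support B:
Speaker: 23 × 9.8 = 225.4 N down at 1.1 m → arm 4.1 m, τ = 225.4 × 4.1 = 924.1 N·m counterclockwise.
Paint can: 8.2 × 9.8 = 80.36 N down at 5.1 m → arm 0.1 m, τ = 80.36 × 0.1 = 8.036 N·m counterclockwise.
Block: 32 × 9.8 = 313.6 N down at 4.4 m → arm 0.8 m, τ = 313.6 × 0.8 = 250.9 N·m counterclockwise.
Sandbag: 7.8 × 9.8 = 76.44 N down at 6.1 m → arm 0.9 m, τ = 76.44 × 0.9 = 68.8 N·m clockwise.
Net load moment about support B = 1114 N·m counterclockwise.
Reaction R at support A is upward at 0 m, arm 5.2 m → moment R × 5.2 clockwise.
Στ = 0 ⇒ R × 5.2 = 1114 ⇒ R = 214 N.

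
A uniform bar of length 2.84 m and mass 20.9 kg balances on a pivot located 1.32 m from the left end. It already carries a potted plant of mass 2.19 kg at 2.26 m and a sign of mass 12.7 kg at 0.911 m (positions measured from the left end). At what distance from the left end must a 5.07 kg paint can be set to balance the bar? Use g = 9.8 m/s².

Sum moments about the pivot (at 1.32 m from the left end) (the support reaction has zero arm there).
Beam weight: 20.9 × 9.8 = 204.8 N down at 1.42 m → arm 0.1 m, τ = 204.8 × 0.1 = 20.48 N·m clockwise.
Potted plant: 2.19 × 9.8 = 21.46 N down at 2.26 m → arm 0.94 m, τ = 21.46 × 0.94 = 20.17 N·m clockwise.
Sign: 12.7 × 9.8 = 124.5 N down at 0.911 m → arm 0.409 m, τ = 124.5 × 0.409 = 50.92 N·m counterclockwise.
Net moment of existing loads = 10.27 N·m counterclockwise.
The paint can weighs 5.07 × 9.8 = 49.69 N and must supply an equal clockwise moment, so its lever arm about the pivot is 10.27 / 49.69 = 0.207 m.
That puts it at 1.32 + 0.207 = 1.53 m from the left end.

x ≈ 1.53 m from the left end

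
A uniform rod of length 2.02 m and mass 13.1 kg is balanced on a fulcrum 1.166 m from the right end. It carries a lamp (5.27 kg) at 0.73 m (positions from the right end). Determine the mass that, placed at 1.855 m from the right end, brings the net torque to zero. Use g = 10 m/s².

m ≈ 6.3 kg

Take moments about the fulcrum (at 1.166 m from the right end).
Beam weight: 13.1 × 10 = 131 N down at 1.01 m → arm 0.156 m, τ = 131 × 0.156 = 20.44 N·m clockwise.
Lamp: 5.27 × 10 = 52.7 N down at 0.73 m → arm 0.436 m, τ = 52.7 × 0.436 = 22.98 N·m clockwise.
Net moment of known loads = 43.42 N·m clockwise.
An unknown mass m at 1.855 m has arm 0.689 m; its moment is m·g·0.689 counterclockwise.
Balancing moments: m × 10 × 0.689 = 43.42, giving m = 43.42 / (10 × 0.689) = 6.3 kg.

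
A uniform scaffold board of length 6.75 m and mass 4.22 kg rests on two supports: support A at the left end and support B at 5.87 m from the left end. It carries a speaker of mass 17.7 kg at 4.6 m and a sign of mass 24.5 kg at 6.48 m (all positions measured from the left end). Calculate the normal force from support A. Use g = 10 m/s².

Sum moments about support B (its reaction then has zero moment arm).
Beam weight: 4.22 × 10 = 42.2 N down at 3.375 m → arm 2.495 m, τ = 42.2 × 2.495 = 105.3 N·m counterclockwise.
Speaker: 17.7 × 10 = 177 N down at 4.6 m → arm 1.27 m, τ = 177 × 1.27 = 224.8 N·m counterclockwise.
Sign: 24.5 × 10 = 245 N down at 6.48 m → arm 0.61 m, τ = 245 × 0.61 = 149.4 N·m clockwise.
Net load moment about support B = 180.7 N·m counterclockwise.
Reaction R at support A is upward at 0 m, arm 5.87 m → moment R × 5.87 clockwise.
Στ = 0 ⇒ R × 5.87 = 180.7 ⇒ R = 30.8 N.

R_A ≈ 30.8 N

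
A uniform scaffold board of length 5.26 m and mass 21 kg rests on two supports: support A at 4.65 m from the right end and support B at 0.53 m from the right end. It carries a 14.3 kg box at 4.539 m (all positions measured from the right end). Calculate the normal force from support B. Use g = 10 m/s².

Taking torques about support A:
Beam weight: 21 × 10 = 210 N down at 2.63 m → arm 2.02 m, τ = 210 × 2.02 = 424.2 N·m clockwise.
Box: 14.3 × 10 = 143 N down at 4.539 m → arm 0.111 m, τ = 143 × 0.111 = 15.87 N·m clockwise.
Net load moment about support A = 440.1 N·m clockwise.
Reaction R at support B is upward at 0.53 m, arm 4.12 m → moment R × 4.12 counterclockwise.
Balancing moments: R × 4.12 = 440.1, giving R = 107 N.

R_B ≈ 107 N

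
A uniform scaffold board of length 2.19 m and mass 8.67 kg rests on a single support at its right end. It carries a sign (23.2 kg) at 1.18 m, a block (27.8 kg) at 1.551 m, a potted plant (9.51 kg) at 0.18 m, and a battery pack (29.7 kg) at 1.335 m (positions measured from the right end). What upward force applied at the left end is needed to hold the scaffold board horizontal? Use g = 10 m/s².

F ≈ 554 N

Sum moments about the right end (the unknown pivot reaction has zero arm there).
Beam weight: 8.67 × 10 = 86.7 N down at 1.095 m → arm 1.095 m, τ = 86.7 × 1.095 = 94.94 N·m counterclockwise.
Sign: 23.2 × 10 = 232 N down at 1.18 m → arm 1.18 m, τ = 232 × 1.18 = 273.8 N·m counterclockwise.
Block: 27.8 × 10 = 278 N down at 1.551 m → arm 1.551 m, τ = 278 × 1.551 = 431.2 N·m counterclockwise.
Potted plant: 9.51 × 10 = 95.1 N down at 0.18 m → arm 0.18 m, τ = 95.1 × 0.18 = 17.12 N·m counterclockwise.
Battery pack: 29.7 × 10 = 297 N down at 1.335 m → arm 1.335 m, τ = 297 × 1.335 = 396.5 N·m counterclockwise.
Net moment of the loads = 1214 N·m counterclockwise.
The upward force F acts at the left end, arm 2.19 m, giving F × 2.19 clockwise.
Balancing moments: F × 2.19 = 1214, giving F = 1214 / 2.19 = 554 N.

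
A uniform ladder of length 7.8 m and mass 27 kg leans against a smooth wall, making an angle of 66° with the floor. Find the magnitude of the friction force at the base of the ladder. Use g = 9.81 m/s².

f ≈ 59 N

Taking torques about the foot of the ladder:
Ladder weight 27×9.81 = 264.9 N acts at 3.9 m along the ladder; its horizontal arm is 3.9·cos66° = 1.586 m → τ = 420.1 N·m clockwise.
Wall normal N acts horizontally at the top; its moment arm is the height L sinθ = 7.8·sin66° = 7.126 m, counterclockwise.
For rotational equilibrium, N × 7.126 = 420.1, so N = 59 N.
ΣFx = 0: friction at the foot balances the wall's push, so f = N_wall = 59 N.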